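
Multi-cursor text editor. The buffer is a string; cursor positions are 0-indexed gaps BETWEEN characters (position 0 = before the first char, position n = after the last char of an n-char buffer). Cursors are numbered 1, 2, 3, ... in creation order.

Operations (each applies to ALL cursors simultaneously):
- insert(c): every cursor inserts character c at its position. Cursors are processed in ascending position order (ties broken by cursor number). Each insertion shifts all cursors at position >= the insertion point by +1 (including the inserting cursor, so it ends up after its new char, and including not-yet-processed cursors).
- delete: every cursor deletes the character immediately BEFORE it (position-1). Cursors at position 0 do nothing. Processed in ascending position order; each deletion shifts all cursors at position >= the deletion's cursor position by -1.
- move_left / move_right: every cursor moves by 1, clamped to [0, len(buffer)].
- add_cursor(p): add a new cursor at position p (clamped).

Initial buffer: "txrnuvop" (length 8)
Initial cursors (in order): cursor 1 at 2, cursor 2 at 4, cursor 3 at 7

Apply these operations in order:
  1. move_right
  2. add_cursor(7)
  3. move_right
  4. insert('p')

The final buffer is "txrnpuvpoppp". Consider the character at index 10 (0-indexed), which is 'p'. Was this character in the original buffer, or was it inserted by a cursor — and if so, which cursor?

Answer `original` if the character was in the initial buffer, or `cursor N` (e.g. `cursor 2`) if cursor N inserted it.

Answer: cursor 3

Derivation:
After op 1 (move_right): buffer="txrnuvop" (len 8), cursors c1@3 c2@5 c3@8, authorship ........
After op 2 (add_cursor(7)): buffer="txrnuvop" (len 8), cursors c1@3 c2@5 c4@7 c3@8, authorship ........
After op 3 (move_right): buffer="txrnuvop" (len 8), cursors c1@4 c2@6 c3@8 c4@8, authorship ........
After op 4 (insert('p')): buffer="txrnpuvpoppp" (len 12), cursors c1@5 c2@8 c3@12 c4@12, authorship ....1..2..34
Authorship (.=original, N=cursor N): . . . . 1 . . 2 . . 3 4
Index 10: author = 3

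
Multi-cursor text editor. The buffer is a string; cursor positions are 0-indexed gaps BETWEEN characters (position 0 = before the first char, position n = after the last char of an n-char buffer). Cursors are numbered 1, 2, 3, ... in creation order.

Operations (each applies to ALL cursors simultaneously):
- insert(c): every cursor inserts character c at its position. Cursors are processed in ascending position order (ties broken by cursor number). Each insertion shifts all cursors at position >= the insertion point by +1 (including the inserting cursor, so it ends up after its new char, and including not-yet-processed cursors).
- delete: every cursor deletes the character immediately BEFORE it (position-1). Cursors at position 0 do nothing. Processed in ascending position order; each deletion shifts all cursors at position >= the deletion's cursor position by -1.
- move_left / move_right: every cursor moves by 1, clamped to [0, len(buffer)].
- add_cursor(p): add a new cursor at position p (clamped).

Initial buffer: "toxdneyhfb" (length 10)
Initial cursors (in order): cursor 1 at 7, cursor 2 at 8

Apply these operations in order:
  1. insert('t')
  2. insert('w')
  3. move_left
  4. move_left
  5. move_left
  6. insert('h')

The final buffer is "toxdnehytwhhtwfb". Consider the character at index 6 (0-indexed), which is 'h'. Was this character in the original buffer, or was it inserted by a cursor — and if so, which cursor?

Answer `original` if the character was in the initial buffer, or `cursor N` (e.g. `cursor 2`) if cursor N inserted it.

After op 1 (insert('t')): buffer="toxdneythtfb" (len 12), cursors c1@8 c2@10, authorship .......1.2..
After op 2 (insert('w')): buffer="toxdneytwhtwfb" (len 14), cursors c1@9 c2@12, authorship .......11.22..
After op 3 (move_left): buffer="toxdneytwhtwfb" (len 14), cursors c1@8 c2@11, authorship .......11.22..
After op 4 (move_left): buffer="toxdneytwhtwfb" (len 14), cursors c1@7 c2@10, authorship .......11.22..
After op 5 (move_left): buffer="toxdneytwhtwfb" (len 14), cursors c1@6 c2@9, authorship .......11.22..
After op 6 (insert('h')): buffer="toxdnehytwhhtwfb" (len 16), cursors c1@7 c2@11, authorship ......1.112.22..
Authorship (.=original, N=cursor N): . . . . . . 1 . 1 1 2 . 2 2 . .
Index 6: author = 1

Answer: cursor 1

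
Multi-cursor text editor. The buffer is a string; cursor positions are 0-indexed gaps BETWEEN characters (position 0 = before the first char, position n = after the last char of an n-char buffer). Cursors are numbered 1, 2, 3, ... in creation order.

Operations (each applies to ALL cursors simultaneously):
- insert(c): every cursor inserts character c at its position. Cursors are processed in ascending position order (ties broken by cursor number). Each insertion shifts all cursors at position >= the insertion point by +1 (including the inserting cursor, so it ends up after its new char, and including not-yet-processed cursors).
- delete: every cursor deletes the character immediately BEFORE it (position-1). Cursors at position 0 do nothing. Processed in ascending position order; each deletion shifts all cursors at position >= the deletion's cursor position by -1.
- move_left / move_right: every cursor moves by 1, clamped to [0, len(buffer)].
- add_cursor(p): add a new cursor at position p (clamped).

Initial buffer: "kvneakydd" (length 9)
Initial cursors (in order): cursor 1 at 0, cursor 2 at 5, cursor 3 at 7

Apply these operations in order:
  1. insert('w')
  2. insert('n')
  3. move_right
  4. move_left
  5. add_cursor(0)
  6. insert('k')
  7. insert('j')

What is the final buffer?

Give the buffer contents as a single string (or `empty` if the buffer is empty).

Answer: kjwnkjkvneawnkjkywnkjdd

Derivation:
After op 1 (insert('w')): buffer="wkvneawkywdd" (len 12), cursors c1@1 c2@7 c3@10, authorship 1.....2..3..
After op 2 (insert('n')): buffer="wnkvneawnkywndd" (len 15), cursors c1@2 c2@9 c3@13, authorship 11.....22..33..
After op 3 (move_right): buffer="wnkvneawnkywndd" (len 15), cursors c1@3 c2@10 c3@14, authorship 11.....22..33..
After op 4 (move_left): buffer="wnkvneawnkywndd" (len 15), cursors c1@2 c2@9 c3@13, authorship 11.....22..33..
After op 5 (add_cursor(0)): buffer="wnkvneawnkywndd" (len 15), cursors c4@0 c1@2 c2@9 c3@13, authorship 11.....22..33..
After op 6 (insert('k')): buffer="kwnkkvneawnkkywnkdd" (len 19), cursors c4@1 c1@4 c2@12 c3@17, authorship 4111.....222..333..
After op 7 (insert('j')): buffer="kjwnkjkvneawnkjkywnkjdd" (len 23), cursors c4@2 c1@6 c2@15 c3@21, authorship 441111.....2222..3333..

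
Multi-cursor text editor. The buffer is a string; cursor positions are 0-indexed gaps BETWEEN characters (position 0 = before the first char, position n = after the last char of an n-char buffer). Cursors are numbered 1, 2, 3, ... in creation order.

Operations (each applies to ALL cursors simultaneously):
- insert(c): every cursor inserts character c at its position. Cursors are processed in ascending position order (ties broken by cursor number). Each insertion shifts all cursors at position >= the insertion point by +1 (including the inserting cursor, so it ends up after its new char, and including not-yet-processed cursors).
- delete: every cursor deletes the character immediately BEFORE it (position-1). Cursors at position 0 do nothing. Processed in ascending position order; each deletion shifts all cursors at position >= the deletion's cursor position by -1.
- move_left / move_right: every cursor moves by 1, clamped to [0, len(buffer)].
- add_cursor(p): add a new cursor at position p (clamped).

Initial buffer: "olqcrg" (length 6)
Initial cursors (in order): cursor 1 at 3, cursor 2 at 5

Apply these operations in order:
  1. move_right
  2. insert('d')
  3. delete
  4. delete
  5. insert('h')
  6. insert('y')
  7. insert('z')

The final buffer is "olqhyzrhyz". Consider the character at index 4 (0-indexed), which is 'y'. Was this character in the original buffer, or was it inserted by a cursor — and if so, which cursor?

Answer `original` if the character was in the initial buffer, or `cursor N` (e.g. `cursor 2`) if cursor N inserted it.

After op 1 (move_right): buffer="olqcrg" (len 6), cursors c1@4 c2@6, authorship ......
After op 2 (insert('d')): buffer="olqcdrgd" (len 8), cursors c1@5 c2@8, authorship ....1..2
After op 3 (delete): buffer="olqcrg" (len 6), cursors c1@4 c2@6, authorship ......
After op 4 (delete): buffer="olqr" (len 4), cursors c1@3 c2@4, authorship ....
After op 5 (insert('h')): buffer="olqhrh" (len 6), cursors c1@4 c2@6, authorship ...1.2
After op 6 (insert('y')): buffer="olqhyrhy" (len 8), cursors c1@5 c2@8, authorship ...11.22
After op 7 (insert('z')): buffer="olqhyzrhyz" (len 10), cursors c1@6 c2@10, authorship ...111.222
Authorship (.=original, N=cursor N): . . . 1 1 1 . 2 2 2
Index 4: author = 1

Answer: cursor 1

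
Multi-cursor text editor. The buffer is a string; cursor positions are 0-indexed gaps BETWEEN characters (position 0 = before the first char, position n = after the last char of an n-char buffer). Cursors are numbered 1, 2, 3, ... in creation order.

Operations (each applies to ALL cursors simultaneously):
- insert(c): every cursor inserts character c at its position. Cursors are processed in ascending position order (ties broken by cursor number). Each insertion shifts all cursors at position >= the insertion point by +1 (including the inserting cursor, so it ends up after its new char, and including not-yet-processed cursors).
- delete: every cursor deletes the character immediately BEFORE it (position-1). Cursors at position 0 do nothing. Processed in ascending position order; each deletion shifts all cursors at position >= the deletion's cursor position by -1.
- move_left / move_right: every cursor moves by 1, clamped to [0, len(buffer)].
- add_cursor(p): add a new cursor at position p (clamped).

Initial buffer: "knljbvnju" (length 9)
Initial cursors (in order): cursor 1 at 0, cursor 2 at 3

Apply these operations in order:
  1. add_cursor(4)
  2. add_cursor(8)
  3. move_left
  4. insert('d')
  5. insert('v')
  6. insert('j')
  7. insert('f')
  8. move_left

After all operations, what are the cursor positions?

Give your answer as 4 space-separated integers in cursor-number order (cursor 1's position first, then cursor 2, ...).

After op 1 (add_cursor(4)): buffer="knljbvnju" (len 9), cursors c1@0 c2@3 c3@4, authorship .........
After op 2 (add_cursor(8)): buffer="knljbvnju" (len 9), cursors c1@0 c2@3 c3@4 c4@8, authorship .........
After op 3 (move_left): buffer="knljbvnju" (len 9), cursors c1@0 c2@2 c3@3 c4@7, authorship .........
After op 4 (insert('d')): buffer="dkndldjbvndju" (len 13), cursors c1@1 c2@4 c3@6 c4@11, authorship 1..2.3....4..
After op 5 (insert('v')): buffer="dvkndvldvjbvndvju" (len 17), cursors c1@2 c2@6 c3@9 c4@15, authorship 11..22.33....44..
After op 6 (insert('j')): buffer="dvjkndvjldvjjbvndvjju" (len 21), cursors c1@3 c2@8 c3@12 c4@19, authorship 111..222.333....444..
After op 7 (insert('f')): buffer="dvjfkndvjfldvjfjbvndvjfju" (len 25), cursors c1@4 c2@10 c3@15 c4@23, authorship 1111..2222.3333....4444..
After op 8 (move_left): buffer="dvjfkndvjfldvjfjbvndvjfju" (len 25), cursors c1@3 c2@9 c3@14 c4@22, authorship 1111..2222.3333....4444..

Answer: 3 9 14 22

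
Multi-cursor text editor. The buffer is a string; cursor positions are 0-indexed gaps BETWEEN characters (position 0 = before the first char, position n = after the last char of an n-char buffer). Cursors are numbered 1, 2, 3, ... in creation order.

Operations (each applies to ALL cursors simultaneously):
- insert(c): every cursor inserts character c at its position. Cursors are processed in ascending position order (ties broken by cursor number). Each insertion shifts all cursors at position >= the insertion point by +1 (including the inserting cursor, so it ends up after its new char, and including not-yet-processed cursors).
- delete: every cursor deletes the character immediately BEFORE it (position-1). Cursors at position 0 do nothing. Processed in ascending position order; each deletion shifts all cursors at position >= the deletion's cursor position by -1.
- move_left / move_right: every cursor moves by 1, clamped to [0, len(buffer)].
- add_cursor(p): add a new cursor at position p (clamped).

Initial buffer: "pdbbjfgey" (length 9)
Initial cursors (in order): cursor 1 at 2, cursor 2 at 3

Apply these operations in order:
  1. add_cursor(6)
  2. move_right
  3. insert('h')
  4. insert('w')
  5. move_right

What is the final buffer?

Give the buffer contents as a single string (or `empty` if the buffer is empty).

After op 1 (add_cursor(6)): buffer="pdbbjfgey" (len 9), cursors c1@2 c2@3 c3@6, authorship .........
After op 2 (move_right): buffer="pdbbjfgey" (len 9), cursors c1@3 c2@4 c3@7, authorship .........
After op 3 (insert('h')): buffer="pdbhbhjfghey" (len 12), cursors c1@4 c2@6 c3@10, authorship ...1.2...3..
After op 4 (insert('w')): buffer="pdbhwbhwjfghwey" (len 15), cursors c1@5 c2@8 c3@13, authorship ...11.22...33..
After op 5 (move_right): buffer="pdbhwbhwjfghwey" (len 15), cursors c1@6 c2@9 c3@14, authorship ...11.22...33..

Answer: pdbhwbhwjfghwey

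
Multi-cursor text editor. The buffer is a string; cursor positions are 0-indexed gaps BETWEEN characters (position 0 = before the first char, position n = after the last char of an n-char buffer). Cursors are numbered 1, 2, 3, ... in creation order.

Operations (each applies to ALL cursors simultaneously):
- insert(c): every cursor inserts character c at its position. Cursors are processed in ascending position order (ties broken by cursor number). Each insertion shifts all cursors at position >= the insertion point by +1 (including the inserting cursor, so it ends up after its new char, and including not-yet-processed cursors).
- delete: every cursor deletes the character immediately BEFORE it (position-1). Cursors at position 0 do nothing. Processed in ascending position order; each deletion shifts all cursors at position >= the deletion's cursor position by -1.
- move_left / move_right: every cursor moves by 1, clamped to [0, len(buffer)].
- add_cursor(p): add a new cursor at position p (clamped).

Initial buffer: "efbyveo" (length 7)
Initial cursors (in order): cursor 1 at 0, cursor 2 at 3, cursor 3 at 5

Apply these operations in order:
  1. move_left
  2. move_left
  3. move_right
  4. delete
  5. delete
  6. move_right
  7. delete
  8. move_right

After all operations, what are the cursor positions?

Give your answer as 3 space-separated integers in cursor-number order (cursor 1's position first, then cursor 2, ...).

Answer: 1 1 1

Derivation:
After op 1 (move_left): buffer="efbyveo" (len 7), cursors c1@0 c2@2 c3@4, authorship .......
After op 2 (move_left): buffer="efbyveo" (len 7), cursors c1@0 c2@1 c3@3, authorship .......
After op 3 (move_right): buffer="efbyveo" (len 7), cursors c1@1 c2@2 c3@4, authorship .......
After op 4 (delete): buffer="bveo" (len 4), cursors c1@0 c2@0 c3@1, authorship ....
After op 5 (delete): buffer="veo" (len 3), cursors c1@0 c2@0 c3@0, authorship ...
After op 6 (move_right): buffer="veo" (len 3), cursors c1@1 c2@1 c3@1, authorship ...
After op 7 (delete): buffer="eo" (len 2), cursors c1@0 c2@0 c3@0, authorship ..
After op 8 (move_right): buffer="eo" (len 2), cursors c1@1 c2@1 c3@1, authorship ..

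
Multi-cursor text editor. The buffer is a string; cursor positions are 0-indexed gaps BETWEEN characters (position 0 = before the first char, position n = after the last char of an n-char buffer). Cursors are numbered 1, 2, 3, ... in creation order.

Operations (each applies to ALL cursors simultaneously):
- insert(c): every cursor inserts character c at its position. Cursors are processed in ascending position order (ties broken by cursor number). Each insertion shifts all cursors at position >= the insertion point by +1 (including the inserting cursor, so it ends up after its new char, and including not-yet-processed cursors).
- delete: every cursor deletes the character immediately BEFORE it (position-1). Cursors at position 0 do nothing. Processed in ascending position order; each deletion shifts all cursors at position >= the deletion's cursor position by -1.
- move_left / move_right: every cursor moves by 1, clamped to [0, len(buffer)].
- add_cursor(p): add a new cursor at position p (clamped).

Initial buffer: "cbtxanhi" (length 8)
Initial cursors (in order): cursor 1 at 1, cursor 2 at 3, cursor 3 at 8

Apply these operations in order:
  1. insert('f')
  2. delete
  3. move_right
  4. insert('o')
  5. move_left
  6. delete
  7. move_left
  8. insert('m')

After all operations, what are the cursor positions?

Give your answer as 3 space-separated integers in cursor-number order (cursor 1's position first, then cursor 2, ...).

After op 1 (insert('f')): buffer="cfbtfxanhif" (len 11), cursors c1@2 c2@5 c3@11, authorship .1..2.....3
After op 2 (delete): buffer="cbtxanhi" (len 8), cursors c1@1 c2@3 c3@8, authorship ........
After op 3 (move_right): buffer="cbtxanhi" (len 8), cursors c1@2 c2@4 c3@8, authorship ........
After op 4 (insert('o')): buffer="cbotxoanhio" (len 11), cursors c1@3 c2@6 c3@11, authorship ..1..2....3
After op 5 (move_left): buffer="cbotxoanhio" (len 11), cursors c1@2 c2@5 c3@10, authorship ..1..2....3
After op 6 (delete): buffer="cotoanho" (len 8), cursors c1@1 c2@3 c3@7, authorship .1.2...3
After op 7 (move_left): buffer="cotoanho" (len 8), cursors c1@0 c2@2 c3@6, authorship .1.2...3
After op 8 (insert('m')): buffer="mcomtoanmho" (len 11), cursors c1@1 c2@4 c3@9, authorship 1.12.2..3.3

Answer: 1 4 9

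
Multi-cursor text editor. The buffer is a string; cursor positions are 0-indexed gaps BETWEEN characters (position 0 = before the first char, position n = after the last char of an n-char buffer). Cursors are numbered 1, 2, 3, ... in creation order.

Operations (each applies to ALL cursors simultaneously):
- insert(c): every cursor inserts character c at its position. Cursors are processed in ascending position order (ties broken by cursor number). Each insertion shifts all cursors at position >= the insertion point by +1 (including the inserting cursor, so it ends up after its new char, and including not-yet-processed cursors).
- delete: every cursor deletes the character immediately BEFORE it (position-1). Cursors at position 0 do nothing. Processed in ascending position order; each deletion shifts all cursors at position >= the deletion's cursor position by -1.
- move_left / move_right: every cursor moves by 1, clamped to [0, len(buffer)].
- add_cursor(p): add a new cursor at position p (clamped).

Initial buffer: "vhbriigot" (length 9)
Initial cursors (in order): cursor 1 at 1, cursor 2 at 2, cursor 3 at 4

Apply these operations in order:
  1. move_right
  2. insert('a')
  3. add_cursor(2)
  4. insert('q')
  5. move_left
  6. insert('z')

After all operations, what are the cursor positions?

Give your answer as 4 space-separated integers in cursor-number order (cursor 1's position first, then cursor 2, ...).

After op 1 (move_right): buffer="vhbriigot" (len 9), cursors c1@2 c2@3 c3@5, authorship .........
After op 2 (insert('a')): buffer="vhabariaigot" (len 12), cursors c1@3 c2@5 c3@8, authorship ..1.2..3....
After op 3 (add_cursor(2)): buffer="vhabariaigot" (len 12), cursors c4@2 c1@3 c2@5 c3@8, authorship ..1.2..3....
After op 4 (insert('q')): buffer="vhqaqbaqriaqigot" (len 16), cursors c4@3 c1@5 c2@8 c3@12, authorship ..411.22..33....
After op 5 (move_left): buffer="vhqaqbaqriaqigot" (len 16), cursors c4@2 c1@4 c2@7 c3@11, authorship ..411.22..33....
After op 6 (insert('z')): buffer="vhzqazqbazqriazqigot" (len 20), cursors c4@3 c1@6 c2@10 c3@15, authorship ..44111.222..333....

Answer: 6 10 15 3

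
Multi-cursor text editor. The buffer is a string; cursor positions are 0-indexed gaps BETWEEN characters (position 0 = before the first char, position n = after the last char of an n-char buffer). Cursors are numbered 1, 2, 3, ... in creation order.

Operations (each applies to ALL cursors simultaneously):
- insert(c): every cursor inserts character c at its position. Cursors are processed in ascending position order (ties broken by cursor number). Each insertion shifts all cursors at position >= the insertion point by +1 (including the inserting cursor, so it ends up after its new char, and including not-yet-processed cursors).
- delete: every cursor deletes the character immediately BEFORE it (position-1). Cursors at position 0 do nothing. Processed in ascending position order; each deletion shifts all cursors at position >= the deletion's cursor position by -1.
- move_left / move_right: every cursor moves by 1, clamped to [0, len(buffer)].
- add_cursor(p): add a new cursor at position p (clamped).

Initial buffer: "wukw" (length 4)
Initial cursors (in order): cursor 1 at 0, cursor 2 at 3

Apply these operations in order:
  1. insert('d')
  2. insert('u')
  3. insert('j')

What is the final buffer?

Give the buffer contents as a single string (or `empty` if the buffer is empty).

Answer: dujwukdujw

Derivation:
After op 1 (insert('d')): buffer="dwukdw" (len 6), cursors c1@1 c2@5, authorship 1...2.
After op 2 (insert('u')): buffer="duwukduw" (len 8), cursors c1@2 c2@7, authorship 11...22.
After op 3 (insert('j')): buffer="dujwukdujw" (len 10), cursors c1@3 c2@9, authorship 111...222.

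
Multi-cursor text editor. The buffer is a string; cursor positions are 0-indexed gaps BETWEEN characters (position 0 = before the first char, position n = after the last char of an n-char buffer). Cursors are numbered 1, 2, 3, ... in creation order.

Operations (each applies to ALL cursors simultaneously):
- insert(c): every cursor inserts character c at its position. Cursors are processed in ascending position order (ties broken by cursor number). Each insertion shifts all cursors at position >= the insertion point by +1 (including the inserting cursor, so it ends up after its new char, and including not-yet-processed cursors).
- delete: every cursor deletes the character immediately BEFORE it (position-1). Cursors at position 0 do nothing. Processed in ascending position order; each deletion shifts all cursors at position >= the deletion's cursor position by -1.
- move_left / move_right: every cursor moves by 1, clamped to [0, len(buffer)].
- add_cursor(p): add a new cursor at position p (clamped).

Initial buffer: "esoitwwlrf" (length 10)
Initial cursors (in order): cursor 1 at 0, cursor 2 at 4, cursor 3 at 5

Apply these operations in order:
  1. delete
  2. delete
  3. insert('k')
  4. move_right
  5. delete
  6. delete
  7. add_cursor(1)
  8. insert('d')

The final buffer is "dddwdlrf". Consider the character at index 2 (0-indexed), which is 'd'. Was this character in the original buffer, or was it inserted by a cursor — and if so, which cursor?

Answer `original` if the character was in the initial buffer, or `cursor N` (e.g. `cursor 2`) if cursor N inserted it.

After op 1 (delete): buffer="esowwlrf" (len 8), cursors c1@0 c2@3 c3@3, authorship ........
After op 2 (delete): buffer="ewwlrf" (len 6), cursors c1@0 c2@1 c3@1, authorship ......
After op 3 (insert('k')): buffer="kekkwwlrf" (len 9), cursors c1@1 c2@4 c3@4, authorship 1.23.....
After op 4 (move_right): buffer="kekkwwlrf" (len 9), cursors c1@2 c2@5 c3@5, authorship 1.23.....
After op 5 (delete): buffer="kkwlrf" (len 6), cursors c1@1 c2@2 c3@2, authorship 12....
After op 6 (delete): buffer="wlrf" (len 4), cursors c1@0 c2@0 c3@0, authorship ....
After op 7 (add_cursor(1)): buffer="wlrf" (len 4), cursors c1@0 c2@0 c3@0 c4@1, authorship ....
After op 8 (insert('d')): buffer="dddwdlrf" (len 8), cursors c1@3 c2@3 c3@3 c4@5, authorship 123.4...
Authorship (.=original, N=cursor N): 1 2 3 . 4 . . .
Index 2: author = 3

Answer: cursor 3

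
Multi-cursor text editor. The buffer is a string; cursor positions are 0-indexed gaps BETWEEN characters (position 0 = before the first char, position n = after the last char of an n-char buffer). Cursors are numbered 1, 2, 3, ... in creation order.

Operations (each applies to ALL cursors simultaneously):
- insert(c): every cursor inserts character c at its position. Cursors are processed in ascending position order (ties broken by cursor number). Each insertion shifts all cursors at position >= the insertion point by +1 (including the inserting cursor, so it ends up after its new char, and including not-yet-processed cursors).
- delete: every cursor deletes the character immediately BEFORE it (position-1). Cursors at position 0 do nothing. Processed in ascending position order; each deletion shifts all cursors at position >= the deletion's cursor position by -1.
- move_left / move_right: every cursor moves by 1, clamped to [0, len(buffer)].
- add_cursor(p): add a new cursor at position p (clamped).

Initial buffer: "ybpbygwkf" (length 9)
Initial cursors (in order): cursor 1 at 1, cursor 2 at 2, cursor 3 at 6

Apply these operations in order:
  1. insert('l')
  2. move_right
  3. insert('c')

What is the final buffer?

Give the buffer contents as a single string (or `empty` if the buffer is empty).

After op 1 (insert('l')): buffer="ylblpbyglwkf" (len 12), cursors c1@2 c2@4 c3@9, authorship .1.2....3...
After op 2 (move_right): buffer="ylblpbyglwkf" (len 12), cursors c1@3 c2@5 c3@10, authorship .1.2....3...
After op 3 (insert('c')): buffer="ylbclpcbyglwckf" (len 15), cursors c1@4 c2@7 c3@13, authorship .1.12.2...3.3..

Answer: ylbclpcbyglwckf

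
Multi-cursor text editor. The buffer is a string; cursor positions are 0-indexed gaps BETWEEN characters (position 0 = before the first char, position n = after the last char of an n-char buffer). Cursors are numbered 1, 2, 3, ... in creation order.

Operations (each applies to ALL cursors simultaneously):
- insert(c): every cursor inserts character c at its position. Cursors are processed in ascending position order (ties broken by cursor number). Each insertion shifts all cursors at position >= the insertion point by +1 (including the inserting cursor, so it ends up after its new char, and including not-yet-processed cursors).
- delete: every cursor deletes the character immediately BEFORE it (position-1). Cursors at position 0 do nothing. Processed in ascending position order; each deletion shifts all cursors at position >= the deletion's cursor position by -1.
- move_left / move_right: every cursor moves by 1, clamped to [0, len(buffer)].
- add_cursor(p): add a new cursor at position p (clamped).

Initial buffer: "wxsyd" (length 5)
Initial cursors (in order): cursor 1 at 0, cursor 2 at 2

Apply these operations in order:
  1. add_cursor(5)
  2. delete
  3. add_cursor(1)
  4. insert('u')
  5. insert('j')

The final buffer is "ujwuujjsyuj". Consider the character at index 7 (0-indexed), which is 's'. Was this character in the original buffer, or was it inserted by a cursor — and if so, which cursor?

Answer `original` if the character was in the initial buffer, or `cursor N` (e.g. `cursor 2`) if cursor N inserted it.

Answer: original

Derivation:
After op 1 (add_cursor(5)): buffer="wxsyd" (len 5), cursors c1@0 c2@2 c3@5, authorship .....
After op 2 (delete): buffer="wsy" (len 3), cursors c1@0 c2@1 c3@3, authorship ...
After op 3 (add_cursor(1)): buffer="wsy" (len 3), cursors c1@0 c2@1 c4@1 c3@3, authorship ...
After op 4 (insert('u')): buffer="uwuusyu" (len 7), cursors c1@1 c2@4 c4@4 c3@7, authorship 1.24..3
After op 5 (insert('j')): buffer="ujwuujjsyuj" (len 11), cursors c1@2 c2@7 c4@7 c3@11, authorship 11.2424..33
Authorship (.=original, N=cursor N): 1 1 . 2 4 2 4 . . 3 3
Index 7: author = original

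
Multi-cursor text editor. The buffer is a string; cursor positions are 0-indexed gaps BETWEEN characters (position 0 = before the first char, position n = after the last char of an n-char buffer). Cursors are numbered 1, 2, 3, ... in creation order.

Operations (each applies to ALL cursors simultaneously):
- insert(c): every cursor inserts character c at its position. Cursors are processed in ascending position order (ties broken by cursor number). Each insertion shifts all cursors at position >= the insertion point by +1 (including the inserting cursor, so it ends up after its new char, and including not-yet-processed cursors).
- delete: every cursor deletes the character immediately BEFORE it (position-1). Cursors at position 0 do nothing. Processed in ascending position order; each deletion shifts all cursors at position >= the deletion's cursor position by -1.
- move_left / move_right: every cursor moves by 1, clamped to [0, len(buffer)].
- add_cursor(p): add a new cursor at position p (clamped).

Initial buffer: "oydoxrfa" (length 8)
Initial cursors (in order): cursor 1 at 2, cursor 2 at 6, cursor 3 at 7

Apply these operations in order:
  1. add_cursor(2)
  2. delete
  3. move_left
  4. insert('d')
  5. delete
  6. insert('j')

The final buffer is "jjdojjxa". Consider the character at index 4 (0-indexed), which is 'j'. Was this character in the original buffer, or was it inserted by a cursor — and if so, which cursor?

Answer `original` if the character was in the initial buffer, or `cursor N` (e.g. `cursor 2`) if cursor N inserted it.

Answer: cursor 2

Derivation:
After op 1 (add_cursor(2)): buffer="oydoxrfa" (len 8), cursors c1@2 c4@2 c2@6 c3@7, authorship ........
After op 2 (delete): buffer="doxa" (len 4), cursors c1@0 c4@0 c2@3 c3@3, authorship ....
After op 3 (move_left): buffer="doxa" (len 4), cursors c1@0 c4@0 c2@2 c3@2, authorship ....
After op 4 (insert('d')): buffer="dddoddxa" (len 8), cursors c1@2 c4@2 c2@6 c3@6, authorship 14..23..
After op 5 (delete): buffer="doxa" (len 4), cursors c1@0 c4@0 c2@2 c3@2, authorship ....
After op 6 (insert('j')): buffer="jjdojjxa" (len 8), cursors c1@2 c4@2 c2@6 c3@6, authorship 14..23..
Authorship (.=original, N=cursor N): 1 4 . . 2 3 . .
Index 4: author = 2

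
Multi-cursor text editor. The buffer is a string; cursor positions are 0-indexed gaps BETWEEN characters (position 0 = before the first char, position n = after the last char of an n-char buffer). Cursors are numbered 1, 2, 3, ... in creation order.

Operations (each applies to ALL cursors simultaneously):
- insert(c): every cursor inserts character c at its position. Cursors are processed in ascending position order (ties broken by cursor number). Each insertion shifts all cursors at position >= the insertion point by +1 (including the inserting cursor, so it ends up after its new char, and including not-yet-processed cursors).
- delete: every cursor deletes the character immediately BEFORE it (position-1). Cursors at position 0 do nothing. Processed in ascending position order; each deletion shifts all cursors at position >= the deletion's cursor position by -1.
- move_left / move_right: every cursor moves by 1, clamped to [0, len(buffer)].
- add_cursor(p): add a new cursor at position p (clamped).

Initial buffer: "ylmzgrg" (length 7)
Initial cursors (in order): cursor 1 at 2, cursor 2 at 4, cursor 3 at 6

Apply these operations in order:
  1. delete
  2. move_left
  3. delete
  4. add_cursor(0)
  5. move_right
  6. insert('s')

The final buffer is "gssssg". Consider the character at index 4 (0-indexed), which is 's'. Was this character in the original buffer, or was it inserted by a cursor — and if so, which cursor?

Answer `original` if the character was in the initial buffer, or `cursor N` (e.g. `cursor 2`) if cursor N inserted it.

After op 1 (delete): buffer="ymgg" (len 4), cursors c1@1 c2@2 c3@3, authorship ....
After op 2 (move_left): buffer="ymgg" (len 4), cursors c1@0 c2@1 c3@2, authorship ....
After op 3 (delete): buffer="gg" (len 2), cursors c1@0 c2@0 c3@0, authorship ..
After op 4 (add_cursor(0)): buffer="gg" (len 2), cursors c1@0 c2@0 c3@0 c4@0, authorship ..
After op 5 (move_right): buffer="gg" (len 2), cursors c1@1 c2@1 c3@1 c4@1, authorship ..
After op 6 (insert('s')): buffer="gssssg" (len 6), cursors c1@5 c2@5 c3@5 c4@5, authorship .1234.
Authorship (.=original, N=cursor N): . 1 2 3 4 .
Index 4: author = 4

Answer: cursor 4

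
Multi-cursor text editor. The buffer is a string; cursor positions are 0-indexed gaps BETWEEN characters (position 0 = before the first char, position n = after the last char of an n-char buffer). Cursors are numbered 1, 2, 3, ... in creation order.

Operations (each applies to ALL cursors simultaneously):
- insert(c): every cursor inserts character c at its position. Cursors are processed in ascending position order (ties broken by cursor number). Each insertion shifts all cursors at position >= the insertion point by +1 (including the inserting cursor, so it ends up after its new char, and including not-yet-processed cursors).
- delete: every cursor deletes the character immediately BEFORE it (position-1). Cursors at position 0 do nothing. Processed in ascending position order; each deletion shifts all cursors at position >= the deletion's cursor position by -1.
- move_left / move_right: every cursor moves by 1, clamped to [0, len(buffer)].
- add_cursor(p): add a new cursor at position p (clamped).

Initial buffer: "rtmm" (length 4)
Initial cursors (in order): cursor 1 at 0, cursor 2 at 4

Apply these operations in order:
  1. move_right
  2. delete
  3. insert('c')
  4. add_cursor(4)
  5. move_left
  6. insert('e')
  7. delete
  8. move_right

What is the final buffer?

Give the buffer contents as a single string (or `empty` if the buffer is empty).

After op 1 (move_right): buffer="rtmm" (len 4), cursors c1@1 c2@4, authorship ....
After op 2 (delete): buffer="tm" (len 2), cursors c1@0 c2@2, authorship ..
After op 3 (insert('c')): buffer="ctmc" (len 4), cursors c1@1 c2@4, authorship 1..2
After op 4 (add_cursor(4)): buffer="ctmc" (len 4), cursors c1@1 c2@4 c3@4, authorship 1..2
After op 5 (move_left): buffer="ctmc" (len 4), cursors c1@0 c2@3 c3@3, authorship 1..2
After op 6 (insert('e')): buffer="ectmeec" (len 7), cursors c1@1 c2@6 c3@6, authorship 11..232
After op 7 (delete): buffer="ctmc" (len 4), cursors c1@0 c2@3 c3@3, authorship 1..2
After op 8 (move_right): buffer="ctmc" (len 4), cursors c1@1 c2@4 c3@4, authorship 1..2

Answer: ctmc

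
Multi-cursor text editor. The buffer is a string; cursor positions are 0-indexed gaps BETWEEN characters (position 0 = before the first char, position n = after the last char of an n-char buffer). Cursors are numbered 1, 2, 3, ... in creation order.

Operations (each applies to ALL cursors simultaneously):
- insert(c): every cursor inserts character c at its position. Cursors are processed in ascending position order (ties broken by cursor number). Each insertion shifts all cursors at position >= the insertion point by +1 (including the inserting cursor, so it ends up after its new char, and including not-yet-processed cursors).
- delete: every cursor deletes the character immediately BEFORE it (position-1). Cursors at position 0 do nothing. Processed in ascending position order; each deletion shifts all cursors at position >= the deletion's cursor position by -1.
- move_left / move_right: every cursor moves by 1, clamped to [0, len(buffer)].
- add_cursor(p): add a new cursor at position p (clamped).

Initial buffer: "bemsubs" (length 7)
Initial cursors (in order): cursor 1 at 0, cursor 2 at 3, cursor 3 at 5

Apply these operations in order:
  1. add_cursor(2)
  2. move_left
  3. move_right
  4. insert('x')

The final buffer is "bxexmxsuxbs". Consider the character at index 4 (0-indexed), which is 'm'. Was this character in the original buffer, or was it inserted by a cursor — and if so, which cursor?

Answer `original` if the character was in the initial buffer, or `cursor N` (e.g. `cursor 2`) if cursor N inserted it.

Answer: original

Derivation:
After op 1 (add_cursor(2)): buffer="bemsubs" (len 7), cursors c1@0 c4@2 c2@3 c3@5, authorship .......
After op 2 (move_left): buffer="bemsubs" (len 7), cursors c1@0 c4@1 c2@2 c3@4, authorship .......
After op 3 (move_right): buffer="bemsubs" (len 7), cursors c1@1 c4@2 c2@3 c3@5, authorship .......
After op 4 (insert('x')): buffer="bxexmxsuxbs" (len 11), cursors c1@2 c4@4 c2@6 c3@9, authorship .1.4.2..3..
Authorship (.=original, N=cursor N): . 1 . 4 . 2 . . 3 . .
Index 4: author = original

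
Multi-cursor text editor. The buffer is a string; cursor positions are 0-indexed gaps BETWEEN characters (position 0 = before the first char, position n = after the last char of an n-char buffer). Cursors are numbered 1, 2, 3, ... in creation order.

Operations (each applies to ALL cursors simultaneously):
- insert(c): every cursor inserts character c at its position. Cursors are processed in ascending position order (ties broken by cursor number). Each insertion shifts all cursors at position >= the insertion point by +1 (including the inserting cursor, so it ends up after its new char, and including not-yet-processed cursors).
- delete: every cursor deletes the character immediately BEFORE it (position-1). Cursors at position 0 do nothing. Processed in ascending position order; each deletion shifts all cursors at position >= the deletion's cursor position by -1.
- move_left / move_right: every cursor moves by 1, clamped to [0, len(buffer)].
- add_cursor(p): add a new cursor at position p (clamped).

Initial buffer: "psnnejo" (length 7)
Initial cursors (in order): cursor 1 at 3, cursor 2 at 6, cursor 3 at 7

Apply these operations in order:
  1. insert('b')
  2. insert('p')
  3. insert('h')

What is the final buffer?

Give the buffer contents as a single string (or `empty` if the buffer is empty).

Answer: psnbphnejbphobph

Derivation:
After op 1 (insert('b')): buffer="psnbnejbob" (len 10), cursors c1@4 c2@8 c3@10, authorship ...1...2.3
After op 2 (insert('p')): buffer="psnbpnejbpobp" (len 13), cursors c1@5 c2@10 c3@13, authorship ...11...22.33
After op 3 (insert('h')): buffer="psnbphnejbphobph" (len 16), cursors c1@6 c2@12 c3@16, authorship ...111...222.333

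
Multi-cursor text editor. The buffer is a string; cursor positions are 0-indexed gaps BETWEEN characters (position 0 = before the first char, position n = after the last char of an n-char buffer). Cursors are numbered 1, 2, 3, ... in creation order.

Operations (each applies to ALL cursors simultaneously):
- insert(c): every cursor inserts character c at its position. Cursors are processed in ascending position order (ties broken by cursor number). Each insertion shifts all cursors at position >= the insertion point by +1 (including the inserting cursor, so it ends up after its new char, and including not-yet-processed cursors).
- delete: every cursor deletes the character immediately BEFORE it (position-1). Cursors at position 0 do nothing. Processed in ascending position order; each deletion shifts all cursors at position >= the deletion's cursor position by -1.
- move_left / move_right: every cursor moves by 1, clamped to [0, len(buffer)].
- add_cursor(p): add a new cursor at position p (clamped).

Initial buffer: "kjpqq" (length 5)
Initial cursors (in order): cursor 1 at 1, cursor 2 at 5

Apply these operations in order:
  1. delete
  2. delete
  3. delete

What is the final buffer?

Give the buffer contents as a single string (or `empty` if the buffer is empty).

After op 1 (delete): buffer="jpq" (len 3), cursors c1@0 c2@3, authorship ...
After op 2 (delete): buffer="jp" (len 2), cursors c1@0 c2@2, authorship ..
After op 3 (delete): buffer="j" (len 1), cursors c1@0 c2@1, authorship .

Answer: j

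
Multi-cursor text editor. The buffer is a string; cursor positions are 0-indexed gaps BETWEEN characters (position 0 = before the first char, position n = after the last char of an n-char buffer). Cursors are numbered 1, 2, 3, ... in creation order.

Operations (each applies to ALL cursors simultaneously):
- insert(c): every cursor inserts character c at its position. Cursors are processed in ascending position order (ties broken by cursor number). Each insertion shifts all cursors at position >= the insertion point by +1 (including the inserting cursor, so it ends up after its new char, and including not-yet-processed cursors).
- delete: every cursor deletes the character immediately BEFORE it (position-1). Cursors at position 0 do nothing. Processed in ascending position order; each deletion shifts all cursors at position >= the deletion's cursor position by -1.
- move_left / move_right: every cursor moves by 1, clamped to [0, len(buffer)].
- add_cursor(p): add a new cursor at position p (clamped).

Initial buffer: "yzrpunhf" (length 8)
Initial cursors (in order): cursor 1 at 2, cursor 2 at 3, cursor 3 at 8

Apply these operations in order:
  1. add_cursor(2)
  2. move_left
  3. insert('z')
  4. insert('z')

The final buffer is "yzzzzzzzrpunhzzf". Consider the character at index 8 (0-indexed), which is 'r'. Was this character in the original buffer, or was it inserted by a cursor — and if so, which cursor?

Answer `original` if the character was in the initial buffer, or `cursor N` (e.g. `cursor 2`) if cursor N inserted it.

Answer: original

Derivation:
After op 1 (add_cursor(2)): buffer="yzrpunhf" (len 8), cursors c1@2 c4@2 c2@3 c3@8, authorship ........
After op 2 (move_left): buffer="yzrpunhf" (len 8), cursors c1@1 c4@1 c2@2 c3@7, authorship ........
After op 3 (insert('z')): buffer="yzzzzrpunhzf" (len 12), cursors c1@3 c4@3 c2@5 c3@11, authorship .14.2.....3.
After op 4 (insert('z')): buffer="yzzzzzzzrpunhzzf" (len 16), cursors c1@5 c4@5 c2@8 c3@15, authorship .1414.22.....33.
Authorship (.=original, N=cursor N): . 1 4 1 4 . 2 2 . . . . . 3 3 .
Index 8: author = original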